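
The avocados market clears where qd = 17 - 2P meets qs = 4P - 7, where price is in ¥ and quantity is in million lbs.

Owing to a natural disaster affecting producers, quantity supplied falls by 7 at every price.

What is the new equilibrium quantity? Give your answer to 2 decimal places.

Original equilibrium: 17 - 2P = 4P - 7 gives 24 = 6P, so P = 4 and q = 9.
With the change applied: demand qd = 17 - 2P, supply qs = 4P - 14.
New equilibrium: 17 - 2P = 4P - 14 ⇒ 31 = 6P ⇒ P = 31/6 ≈ 5.1667, q = 20/3 ≈ 6.6667.

6.67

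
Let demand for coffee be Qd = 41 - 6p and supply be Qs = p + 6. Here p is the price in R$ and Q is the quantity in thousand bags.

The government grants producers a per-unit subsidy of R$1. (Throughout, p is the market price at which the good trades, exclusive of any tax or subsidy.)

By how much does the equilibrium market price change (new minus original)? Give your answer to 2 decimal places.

Before the shock: 41 - 6p = p + 6 ⇒ 35 = 7p ⇒ p = 5, Q = 11.
Since sellers receive the price plus the subsidy, the effective supply curve becomes Qs = p + 7.
Clearing the new market: 41 - 6p = p + 7, so p = 34/7 ≈ 4.8571 and Q = 83/7 ≈ 11.8571.
Δp = 4.8571 − 5 = -0.14.

-0.14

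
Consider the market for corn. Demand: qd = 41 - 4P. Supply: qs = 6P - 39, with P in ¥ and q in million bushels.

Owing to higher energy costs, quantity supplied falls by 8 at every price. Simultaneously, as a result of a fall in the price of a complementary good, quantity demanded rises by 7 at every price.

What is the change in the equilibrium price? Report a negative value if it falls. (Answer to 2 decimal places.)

+1.50

Original equilibrium: 41 - 4P = 6P - 39 gives 80 = 10P, so P = 8 and q = 9.
After the shift, demand is qd = 48 - 4P and supply is qs = 6P - 47.
Setting them equal: 48 - 4P = 6P - 47 → 95 = 10P, so P = 9.5 and q = 10.
ΔP = 9.5 − 8 = +1.50.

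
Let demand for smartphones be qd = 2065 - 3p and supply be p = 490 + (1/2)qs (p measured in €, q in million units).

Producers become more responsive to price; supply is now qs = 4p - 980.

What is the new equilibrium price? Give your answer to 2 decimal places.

Before the shock: 2065 - 3p = 2p - 980 ⇒ 3045 = 5p ⇒ p = 609, q = 238.
The new curves are qd = 2065 - 3p (demand) and qs = 4p - 980 (supply).
Equate the new curves: 2065 - 3p = 4p - 980, giving 3045 = 7p, p = 435, q = 760.

435.00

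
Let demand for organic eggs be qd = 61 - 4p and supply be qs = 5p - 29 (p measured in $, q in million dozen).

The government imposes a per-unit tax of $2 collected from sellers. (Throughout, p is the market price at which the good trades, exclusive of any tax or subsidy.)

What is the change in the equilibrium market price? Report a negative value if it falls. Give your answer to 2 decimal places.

Original equilibrium: 61 - 4p = 5p - 29 gives 90 = 9p, so p = 10 and q = 21.
Since sellers keep the price net of the tax, the effective supply curve becomes qs = 5p - 39.
Setting them equal: 61 - 4p = 5p - 39 → 100 = 9p, so p = 100/9 ≈ 11.1111 and q = 149/9 ≈ 16.5556.
Δp = 11.1111 − 10 = +1.11.

+1.11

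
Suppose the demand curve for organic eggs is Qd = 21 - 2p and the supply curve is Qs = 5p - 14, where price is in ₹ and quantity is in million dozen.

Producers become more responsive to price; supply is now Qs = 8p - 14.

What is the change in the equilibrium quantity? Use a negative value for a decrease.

Initially, 21 - 2p = 5p - 14, so 35 = 7p and p = 5, Q = 11.
After the shift, demand is Qd = 21 - 2p and supply is Qs = 8p - 14.
New equilibrium: 21 - 2p = 8p - 14 ⇒ 35 = 10p ⇒ p = 3.5, Q = 14.
ΔQ = 14 − 11 = +3.

+3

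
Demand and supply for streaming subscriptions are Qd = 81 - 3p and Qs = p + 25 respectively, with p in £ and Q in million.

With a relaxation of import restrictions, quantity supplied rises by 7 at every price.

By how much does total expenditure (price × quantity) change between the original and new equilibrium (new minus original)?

-3.9375

Original equilibrium: 81 - 3p = p + 25 gives 56 = 4p, so p = 14 and Q = 39.
The shock moves the curves to Qd = 81 - 3p and Qs = p + 32.
Clearing the new market: 81 - 3p = p + 32, so p = 12.25 and Q = 44.25.
Expenditure moves from 14×39 = 546 to 12.25×44.25 = 542.0625; change = -3.9375.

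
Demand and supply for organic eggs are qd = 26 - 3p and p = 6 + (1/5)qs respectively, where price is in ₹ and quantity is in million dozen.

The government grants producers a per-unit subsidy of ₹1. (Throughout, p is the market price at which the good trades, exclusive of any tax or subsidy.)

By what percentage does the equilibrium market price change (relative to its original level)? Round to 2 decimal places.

-8.93

Original equilibrium: 26 - 3p = 5p - 30 gives 56 = 8p, so p = 7 and q = 5.
Since sellers receive the price plus the subsidy, the effective supply curve becomes qs = 5p - 25.
Clearing the new market: 26 - 3p = 5p - 25, so p = 6.375 and q = 6.875.
%Δp = (6.375 − 7) / 7 × 100 = -8.93%.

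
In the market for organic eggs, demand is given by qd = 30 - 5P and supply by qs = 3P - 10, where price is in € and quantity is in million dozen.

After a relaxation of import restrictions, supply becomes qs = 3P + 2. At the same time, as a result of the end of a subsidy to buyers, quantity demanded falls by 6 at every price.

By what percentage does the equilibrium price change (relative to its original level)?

-45

Initially, 30 - 5P = 3P - 10, so 40 = 8P and P = 5, q = 5.
The shock moves the curves to qd = 24 - 5P and qs = 3P + 2.
Setting them equal: 24 - 5P = 3P + 2 → 22 = 8P, so P = 2.75 and q = 10.25.
%ΔP = (2.75 − 5) / 5 × 100 = -45%.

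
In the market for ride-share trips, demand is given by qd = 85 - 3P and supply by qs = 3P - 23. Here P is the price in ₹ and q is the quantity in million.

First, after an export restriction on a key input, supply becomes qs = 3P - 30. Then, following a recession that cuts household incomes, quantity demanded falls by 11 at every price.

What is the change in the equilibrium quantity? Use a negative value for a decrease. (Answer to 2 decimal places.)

Original equilibrium: 85 - 3P = 3P - 23 gives 108 = 6P, so P = 18 and q = 31.
After the shift, demand is qd = 74 - 3P and supply is qs = 3P - 30.
Clearing the new market: 74 - 3P = 3P - 30, so P = 52/3 ≈ 17.3333 and q = 22.
Δq = 22 − 31 = -9.00.

-9.00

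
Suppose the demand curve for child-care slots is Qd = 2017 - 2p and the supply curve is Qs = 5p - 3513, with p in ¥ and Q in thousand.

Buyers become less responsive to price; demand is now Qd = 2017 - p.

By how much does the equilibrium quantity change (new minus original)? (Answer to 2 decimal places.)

Solve the original market: 2017 - 2p = 5p - 3513, hence p = 790 and Q = 437.
The new curves are Qd = 2017 - p (demand) and Qs = 5p - 3513 (supply).
Equate the new curves: 2017 - p = 5p - 3513, giving 5530 = 6p, p = 2765/3 ≈ 921.6667, Q = 3286/3 ≈ 1095.3333.
ΔQ = 1095.3333 − 437 = +658.33.

+658.33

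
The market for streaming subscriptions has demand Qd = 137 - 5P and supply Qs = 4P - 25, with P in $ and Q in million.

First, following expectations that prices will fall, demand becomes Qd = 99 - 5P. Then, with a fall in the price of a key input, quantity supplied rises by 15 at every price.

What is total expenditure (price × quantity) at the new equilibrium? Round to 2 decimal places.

465.60

Before the shock: 137 - 5P = 4P - 25 ⇒ 162 = 9P ⇒ P = 18, Q = 47.
The shock moves the curves to Qd = 99 - 5P and Qs = 4P - 10.
Clearing the new market: 99 - 5P = 4P - 10, so P = 109/9 ≈ 12.1111 and Q = 346/9 ≈ 38.4444.
New expenditure = 12.1111 × 38.4444 = 465.60.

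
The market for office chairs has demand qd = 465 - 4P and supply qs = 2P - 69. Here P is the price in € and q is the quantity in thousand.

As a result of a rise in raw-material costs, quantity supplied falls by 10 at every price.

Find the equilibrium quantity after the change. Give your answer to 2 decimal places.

102.33

Before the shock: 465 - 4P = 2P - 69 ⇒ 534 = 6P ⇒ P = 89, q = 109.
After the shift, demand is qd = 465 - 4P and supply is qs = 2P - 79.
Clearing the new market: 465 - 4P = 2P - 79, so P = 272/3 ≈ 90.6667 and q = 307/3 ≈ 102.3333.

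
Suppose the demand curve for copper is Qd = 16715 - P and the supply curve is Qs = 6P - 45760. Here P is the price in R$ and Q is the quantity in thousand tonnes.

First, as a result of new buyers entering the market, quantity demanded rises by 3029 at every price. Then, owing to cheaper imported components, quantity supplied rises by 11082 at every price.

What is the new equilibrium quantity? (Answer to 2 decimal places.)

11969.43

Initially, 16715 - P = 6P - 45760, so 62475 = 7P and P = 8925, Q = 7790.
After the shift, demand is Qd = 19744 - P and supply is Qs = 6P - 34678.
New equilibrium: 19744 - P = 6P - 34678 ⇒ 54422 = 7P ⇒ P = 54422/7 ≈ 7774.5714, Q = 83786/7 ≈ 11969.4286.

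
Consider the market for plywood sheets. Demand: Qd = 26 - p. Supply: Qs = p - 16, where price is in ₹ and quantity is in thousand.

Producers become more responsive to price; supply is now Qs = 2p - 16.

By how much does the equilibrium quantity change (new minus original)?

+7

Original equilibrium: 26 - p = p - 16 gives 42 = 2p, so p = 21 and Q = 5.
With the change applied: demand Qd = 26 - p, supply Qs = 2p - 16.
New equilibrium: 26 - p = 2p - 16 ⇒ 42 = 3p ⇒ p = 14, Q = 12.
ΔQ = 12 − 5 = +7.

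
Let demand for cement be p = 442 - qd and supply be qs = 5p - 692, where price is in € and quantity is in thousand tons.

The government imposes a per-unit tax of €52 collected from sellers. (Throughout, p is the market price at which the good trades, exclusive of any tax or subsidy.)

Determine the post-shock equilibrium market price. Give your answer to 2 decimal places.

232.33

Original equilibrium: 442 - p = 5p - 692 gives 1134 = 6p, so p = 189 and q = 253.
Since sellers keep the price net of the tax, the effective supply curve becomes qs = 5p - 952.
New equilibrium: 442 - p = 5p - 952 ⇒ 1394 = 6p ⇒ p = 697/3 ≈ 232.3333, q = 629/3 ≈ 209.6667.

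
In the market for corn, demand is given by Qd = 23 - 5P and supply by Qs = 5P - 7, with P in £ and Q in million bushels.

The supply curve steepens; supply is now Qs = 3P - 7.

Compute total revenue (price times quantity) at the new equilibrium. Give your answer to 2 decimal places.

15.94

Initially, 23 - 5P = 5P - 7, so 30 = 10P and P = 3, Q = 8.
With the change applied: demand Qd = 23 - 5P, supply Qs = 3P - 7.
Equate the new curves: 23 - 5P = 3P - 7, giving 30 = 8P, P = 3.75, Q = 4.25.
New expenditure = 3.75 × 4.25 = 15.94.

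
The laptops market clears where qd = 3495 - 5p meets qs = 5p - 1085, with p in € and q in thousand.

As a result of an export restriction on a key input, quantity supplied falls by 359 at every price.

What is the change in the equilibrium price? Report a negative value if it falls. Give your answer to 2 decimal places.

Solve the original market: 3495 - 5p = 5p - 1085, hence p = 458 and q = 1205.
The new curves are qd = 3495 - 5p (demand) and qs = 5p - 1444 (supply).
Clearing the new market: 3495 - 5p = 5p - 1444, so p = 493.9 and q = 1025.5.
Δp = 493.9 − 458 = +35.90.

+35.90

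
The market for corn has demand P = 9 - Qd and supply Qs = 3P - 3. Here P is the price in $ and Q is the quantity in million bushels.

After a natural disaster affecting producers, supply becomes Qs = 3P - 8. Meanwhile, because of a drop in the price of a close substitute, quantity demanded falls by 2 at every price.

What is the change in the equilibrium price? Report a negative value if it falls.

Original equilibrium: 9 - P = 3P - 3 gives 12 = 4P, so P = 3 and Q = 6.
After the shift, demand is Qd = 7 - P and supply is Qs = 3P - 8.
Clearing the new market: 7 - P = 3P - 8, so P = 3.75 and Q = 3.25.
ΔP = 3.75 − 3 = +0.75.

+0.75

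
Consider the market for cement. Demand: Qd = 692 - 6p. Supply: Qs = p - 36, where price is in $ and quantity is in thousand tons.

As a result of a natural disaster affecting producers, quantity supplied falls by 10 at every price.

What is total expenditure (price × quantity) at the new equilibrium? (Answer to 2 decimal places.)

Original equilibrium: 692 - 6p = p - 36 gives 728 = 7p, so p = 104 and Q = 68.
After the shift, demand is Qd = 692 - 6p and supply is Qs = p - 46.
Setting them equal: 692 - 6p = p - 46 → 738 = 7p, so p = 738/7 ≈ 105.4286 and Q = 416/7 ≈ 59.4286.
New expenditure = 105.4286 × 59.4286 = 6265.47.

6265.47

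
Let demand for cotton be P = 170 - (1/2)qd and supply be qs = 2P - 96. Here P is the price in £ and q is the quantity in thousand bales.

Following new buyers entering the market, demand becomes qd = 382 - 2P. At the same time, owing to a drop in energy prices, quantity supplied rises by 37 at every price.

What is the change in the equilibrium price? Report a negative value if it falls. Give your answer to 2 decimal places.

+1.25

Solve the original market: 340 - 2P = 2P - 96, hence P = 109 and q = 122.
The shock moves the curves to qd = 382 - 2P and qs = 2P - 59.
Setting them equal: 382 - 2P = 2P - 59 → 441 = 4P, so P = 110.25 and q = 161.5.
ΔP = 110.25 − 109 = +1.25.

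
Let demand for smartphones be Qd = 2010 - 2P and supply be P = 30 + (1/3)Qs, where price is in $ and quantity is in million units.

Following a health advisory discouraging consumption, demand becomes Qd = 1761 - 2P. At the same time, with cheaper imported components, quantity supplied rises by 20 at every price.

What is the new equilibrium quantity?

Initially, 2010 - 2P = 3P - 90, so 2100 = 5P and P = 420, Q = 1170.
With the change applied: demand Qd = 1761 - 2P, supply Qs = 3P - 70.
New equilibrium: 1761 - 2P = 3P - 70 ⇒ 1831 = 5P ⇒ P = 366.2, Q = 1028.6.

1028.6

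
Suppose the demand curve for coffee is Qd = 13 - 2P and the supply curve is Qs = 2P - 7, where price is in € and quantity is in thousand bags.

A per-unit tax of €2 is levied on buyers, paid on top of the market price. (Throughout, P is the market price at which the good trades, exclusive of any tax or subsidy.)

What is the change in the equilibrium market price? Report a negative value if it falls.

-1

Solve the original market: 13 - 2P = 2P - 7, hence P = 5 and Q = 3.
Since buyers pay the price plus the tax, the effective demand curve becomes Qd = 9 - 2P.
Equate the new curves: 9 - 2P = 2P - 7, giving 16 = 4P, P = 4, Q = 1.
ΔP = 4 − 5 = -1.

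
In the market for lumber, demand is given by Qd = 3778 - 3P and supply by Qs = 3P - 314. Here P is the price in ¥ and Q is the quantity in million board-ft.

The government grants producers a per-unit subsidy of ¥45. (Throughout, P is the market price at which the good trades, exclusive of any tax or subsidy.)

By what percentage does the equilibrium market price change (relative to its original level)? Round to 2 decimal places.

Initially, 3778 - 3P = 3P - 314, so 4092 = 6P and P = 682, Q = 1732.
Since sellers receive the price plus the subsidy, the effective supply curve becomes Qs = 3P - 179.
Clearing the new market: 3778 - 3P = 3P - 179, so P = 659.5 and Q = 1799.5.
%ΔP = (659.5 − 682) / 682 × 100 = -3.30%.

-3.30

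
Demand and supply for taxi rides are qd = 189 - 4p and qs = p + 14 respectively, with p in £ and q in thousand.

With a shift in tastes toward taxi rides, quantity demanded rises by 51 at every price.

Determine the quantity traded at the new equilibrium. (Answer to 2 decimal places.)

Original equilibrium: 189 - 4p = p + 14 gives 175 = 5p, so p = 35 and q = 49.
The new curves are qd = 240 - 4p (demand) and qs = p + 14 (supply).
Clearing the new market: 240 - 4p = p + 14, so p = 45.2 and q = 59.2.

59.20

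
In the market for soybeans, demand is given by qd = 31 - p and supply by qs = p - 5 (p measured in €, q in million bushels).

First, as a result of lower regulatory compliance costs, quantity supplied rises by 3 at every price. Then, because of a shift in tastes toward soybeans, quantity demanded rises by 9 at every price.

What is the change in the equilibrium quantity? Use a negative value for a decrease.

+6

Original equilibrium: 31 - p = p - 5 gives 36 = 2p, so p = 18 and q = 13.
After the shift, demand is qd = 40 - p and supply is qs = p - 2.
New equilibrium: 40 - p = p - 2 ⇒ 42 = 2p ⇒ p = 21, q = 19.
Δq = 19 − 13 = +6.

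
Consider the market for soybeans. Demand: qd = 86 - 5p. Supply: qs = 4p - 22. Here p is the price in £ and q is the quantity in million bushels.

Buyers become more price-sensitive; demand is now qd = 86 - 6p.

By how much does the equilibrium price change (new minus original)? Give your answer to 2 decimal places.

Initially, 86 - 5p = 4p - 22, so 108 = 9p and p = 12, q = 26.
The shock moves the curves to qd = 86 - 6p and qs = 4p - 22.
Clearing the new market: 86 - 6p = 4p - 22, so p = 10.8 and q = 21.2.
Δp = 10.8 − 12 = -1.20.

-1.20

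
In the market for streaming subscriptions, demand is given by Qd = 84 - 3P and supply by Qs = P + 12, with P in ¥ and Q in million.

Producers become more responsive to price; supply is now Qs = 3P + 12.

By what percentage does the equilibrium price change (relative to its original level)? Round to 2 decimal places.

-33.33

Before the shock: 84 - 3P = P + 12 ⇒ 72 = 4P ⇒ P = 18, Q = 30.
The shock moves the curves to Qd = 84 - 3P and Qs = 3P + 12.
Clearing the new market: 84 - 3P = 3P + 12, so P = 12 and Q = 48.
%ΔP = (12 − 18) / 18 × 100 = -33.33%.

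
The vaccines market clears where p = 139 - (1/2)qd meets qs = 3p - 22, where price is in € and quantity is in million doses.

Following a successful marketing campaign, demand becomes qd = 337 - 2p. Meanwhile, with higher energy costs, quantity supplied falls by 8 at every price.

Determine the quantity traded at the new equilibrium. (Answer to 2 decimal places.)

Before the shock: 278 - 2p = 3p - 22 ⇒ 300 = 5p ⇒ p = 60, q = 158.
The new curves are qd = 337 - 2p (demand) and qs = 3p - 30 (supply).
Equate the new curves: 337 - 2p = 3p - 30, giving 367 = 5p, p = 73.4, q = 190.2.

190.20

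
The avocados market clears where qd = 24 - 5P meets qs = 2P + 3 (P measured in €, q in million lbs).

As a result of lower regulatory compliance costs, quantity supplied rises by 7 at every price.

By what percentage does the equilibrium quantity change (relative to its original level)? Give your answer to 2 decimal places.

+55.56

Before the shock: 24 - 5P = 2P + 3 ⇒ 21 = 7P ⇒ P = 3, q = 9.
The new curves are qd = 24 - 5P (demand) and qs = 2P + 10 (supply).
Clearing the new market: 24 - 5P = 2P + 10, so P = 2 and q = 14.
%Δq = (14 − 9) / 9 × 100 = +55.56%.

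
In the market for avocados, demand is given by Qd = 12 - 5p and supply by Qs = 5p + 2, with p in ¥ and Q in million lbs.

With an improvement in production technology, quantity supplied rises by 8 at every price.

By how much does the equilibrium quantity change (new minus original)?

+4

Initially, 12 - 5p = 5p + 2, so 10 = 10p and p = 1, Q = 7.
The shock moves the curves to Qd = 12 - 5p and Qs = 5p + 10.
Clearing the new market: 12 - 5p = 5p + 10, so p = 0.2 and Q = 11.
ΔQ = 11 − 7 = +4.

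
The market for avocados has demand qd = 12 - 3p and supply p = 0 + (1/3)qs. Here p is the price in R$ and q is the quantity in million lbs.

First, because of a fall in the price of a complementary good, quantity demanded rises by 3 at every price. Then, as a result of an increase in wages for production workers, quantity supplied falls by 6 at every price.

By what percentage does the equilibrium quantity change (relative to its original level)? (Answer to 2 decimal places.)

Solve the original market: 12 - 3p = 3p, hence p = 2 and q = 6.
With the change applied: demand qd = 15 - 3p, supply qs = 3p - 6.
New equilibrium: 15 - 3p = 3p - 6 ⇒ 21 = 6p ⇒ p = 3.5, q = 4.5.
%Δq = (4.5 − 6) / 6 × 100 = -25.00%.

-25.00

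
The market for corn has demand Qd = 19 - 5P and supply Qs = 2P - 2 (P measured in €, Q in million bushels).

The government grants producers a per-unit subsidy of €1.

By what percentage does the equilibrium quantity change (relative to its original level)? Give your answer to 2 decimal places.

Before the shock: 19 - 5P = 2P - 2 ⇒ 21 = 7P ⇒ P = 3, Q = 4.
Since sellers receive the price plus the subsidy, the effective supply curve becomes Qs = 2P.
Setting them equal: 19 - 5P = 2P → 19 = 7P, so P = 19/7 ≈ 2.7143 and Q = 38/7 ≈ 5.4286.
%ΔQ = (5.4286 − 4) / 4 × 100 = +35.71%.

+35.71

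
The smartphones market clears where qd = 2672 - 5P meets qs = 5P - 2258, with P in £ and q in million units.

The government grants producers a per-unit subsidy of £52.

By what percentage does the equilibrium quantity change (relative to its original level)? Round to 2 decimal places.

+62.80

Original equilibrium: 2672 - 5P = 5P - 2258 gives 4930 = 10P, so P = 493 and q = 207.
Since sellers receive the price plus the subsidy, the effective supply curve becomes qs = 5P - 1998.
Clearing the new market: 2672 - 5P = 5P - 1998, so P = 467 and q = 337.
%Δq = (337 − 207) / 207 × 100 = +62.80%.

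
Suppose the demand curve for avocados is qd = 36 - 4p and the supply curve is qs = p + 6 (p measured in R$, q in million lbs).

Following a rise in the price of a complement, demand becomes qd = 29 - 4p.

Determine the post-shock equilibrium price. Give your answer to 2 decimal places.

4.60

Original equilibrium: 36 - 4p = p + 6 gives 30 = 5p, so p = 6 and q = 12.
The new curves are qd = 29 - 4p (demand) and qs = p + 6 (supply).
Clearing the new market: 29 - 4p = p + 6, so p = 4.6 and q = 10.6.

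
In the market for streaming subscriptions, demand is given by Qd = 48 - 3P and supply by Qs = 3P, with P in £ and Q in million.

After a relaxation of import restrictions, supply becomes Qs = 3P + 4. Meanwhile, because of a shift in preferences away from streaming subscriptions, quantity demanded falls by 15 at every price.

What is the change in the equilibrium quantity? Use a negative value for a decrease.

-5.5

Initially, 48 - 3P = 3P, so 48 = 6P and P = 8, Q = 24.
The shock moves the curves to Qd = 33 - 3P and Qs = 3P + 4.
Setting them equal: 33 - 3P = 3P + 4 → 29 = 6P, so P = 29/6 ≈ 4.8333 and Q = 18.5.
ΔQ = 18.5 − 24 = -5.5.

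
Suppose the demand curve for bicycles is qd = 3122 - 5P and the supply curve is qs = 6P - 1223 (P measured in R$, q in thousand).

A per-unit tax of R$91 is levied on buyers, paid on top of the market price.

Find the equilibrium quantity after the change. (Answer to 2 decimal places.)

Solve the original market: 3122 - 5P = 6P - 1223, hence P = 395 and q = 1147.
Since buyers pay the price plus the tax, the effective demand curve becomes qd = 2667 - 5P.
Setting them equal: 2667 - 5P = 6P - 1223 → 3890 = 11P, so P = 3890/11 ≈ 353.6364 and q = 9887/11 ≈ 898.8182.

898.82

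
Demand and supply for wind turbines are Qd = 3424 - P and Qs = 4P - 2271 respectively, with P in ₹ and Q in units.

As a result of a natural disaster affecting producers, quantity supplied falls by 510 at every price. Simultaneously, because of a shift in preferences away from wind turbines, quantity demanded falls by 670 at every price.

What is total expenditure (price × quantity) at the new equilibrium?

1823229

Original equilibrium: 3424 - P = 4P - 2271 gives 5695 = 5P, so P = 1139 and Q = 2285.
With the change applied: demand Qd = 2754 - P, supply Qs = 4P - 2781.
Equate the new curves: 2754 - P = 4P - 2781, giving 5535 = 5P, P = 1107, Q = 1647.
New expenditure = 1107 × 1647 = 1823229.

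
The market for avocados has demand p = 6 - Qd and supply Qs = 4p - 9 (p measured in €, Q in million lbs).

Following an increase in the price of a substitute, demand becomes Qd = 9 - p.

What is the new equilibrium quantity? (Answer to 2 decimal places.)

5.40

Before the shock: 6 - p = 4p - 9 ⇒ 15 = 5p ⇒ p = 3, Q = 3.
The new curves are Qd = 9 - p (demand) and Qs = 4p - 9 (supply).
Equate the new curves: 9 - p = 4p - 9, giving 18 = 5p, p = 3.6, Q = 5.4.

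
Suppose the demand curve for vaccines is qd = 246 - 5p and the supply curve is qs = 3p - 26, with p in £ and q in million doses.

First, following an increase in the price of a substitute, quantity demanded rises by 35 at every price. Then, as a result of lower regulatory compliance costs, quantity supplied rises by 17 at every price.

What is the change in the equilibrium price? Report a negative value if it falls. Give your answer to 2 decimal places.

Original equilibrium: 246 - 5p = 3p - 26 gives 272 = 8p, so p = 34 and q = 76.
After the shift, demand is qd = 281 - 5p and supply is qs = 3p - 9.
Setting them equal: 281 - 5p = 3p - 9 → 290 = 8p, so p = 36.25 and q = 99.75.
Δp = 36.25 − 34 = +2.25.

+2.25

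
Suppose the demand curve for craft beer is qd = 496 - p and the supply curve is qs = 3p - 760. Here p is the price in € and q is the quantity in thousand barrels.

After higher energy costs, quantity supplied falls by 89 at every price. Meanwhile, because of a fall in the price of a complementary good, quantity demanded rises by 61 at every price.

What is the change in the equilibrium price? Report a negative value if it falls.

Original equilibrium: 496 - p = 3p - 760 gives 1256 = 4p, so p = 314 and q = 182.
With the change applied: demand qd = 557 - p, supply qs = 3p - 849.
Clearing the new market: 557 - p = 3p - 849, so p = 351.5 and q = 205.5.
Δp = 351.5 − 314 = +37.5.

+37.5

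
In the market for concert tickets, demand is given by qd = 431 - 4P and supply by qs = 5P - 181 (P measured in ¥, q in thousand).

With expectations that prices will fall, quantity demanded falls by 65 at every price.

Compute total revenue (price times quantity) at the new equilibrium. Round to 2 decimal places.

Solve the original market: 431 - 4P = 5P - 181, hence P = 68 and q = 159.
The new curves are qd = 366 - 4P (demand) and qs = 5P - 181 (supply).
Setting them equal: 366 - 4P = 5P - 181 → 547 = 9P, so P = 547/9 ≈ 60.7778 and q = 1106/9 ≈ 122.8889.
New expenditure = 60.7778 × 122.8889 = 7468.91.

7468.91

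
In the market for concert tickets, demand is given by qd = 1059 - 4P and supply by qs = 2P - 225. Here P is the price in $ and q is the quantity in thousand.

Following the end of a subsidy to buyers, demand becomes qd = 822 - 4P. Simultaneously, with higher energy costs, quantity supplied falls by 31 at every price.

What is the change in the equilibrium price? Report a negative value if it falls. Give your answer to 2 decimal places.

Original equilibrium: 1059 - 4P = 2P - 225 gives 1284 = 6P, so P = 214 and q = 203.
With the change applied: demand qd = 822 - 4P, supply qs = 2P - 256.
Equate the new curves: 822 - 4P = 2P - 256, giving 1078 = 6P, P = 539/3 ≈ 179.6667, q = 310/3 ≈ 103.3333.
ΔP = 179.6667 − 214 = -34.33.

-34.33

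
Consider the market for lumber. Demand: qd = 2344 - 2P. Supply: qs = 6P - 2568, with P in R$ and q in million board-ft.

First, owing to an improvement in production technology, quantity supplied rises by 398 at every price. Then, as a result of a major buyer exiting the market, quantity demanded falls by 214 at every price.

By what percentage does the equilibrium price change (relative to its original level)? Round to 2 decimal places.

-12.46

Solve the original market: 2344 - 2P = 6P - 2568, hence P = 614 and q = 1116.
After the shift, demand is qd = 2130 - 2P and supply is qs = 6P - 2170.
Setting them equal: 2130 - 2P = 6P - 2170 → 4300 = 8P, so P = 537.5 and q = 1055.
%ΔP = (537.5 − 614) / 614 × 100 = -12.46%.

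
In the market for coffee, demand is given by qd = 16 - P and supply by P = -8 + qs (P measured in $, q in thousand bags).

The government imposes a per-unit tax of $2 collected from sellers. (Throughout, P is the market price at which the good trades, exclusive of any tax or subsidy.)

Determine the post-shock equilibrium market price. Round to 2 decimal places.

Initially, 16 - P = P + 8, so 8 = 2P and P = 4, q = 12.
Since sellers keep the price net of the tax, the effective supply curve becomes qs = P + 6.
Clearing the new market: 16 - P = P + 6, so P = 5 and q = 11.

5.00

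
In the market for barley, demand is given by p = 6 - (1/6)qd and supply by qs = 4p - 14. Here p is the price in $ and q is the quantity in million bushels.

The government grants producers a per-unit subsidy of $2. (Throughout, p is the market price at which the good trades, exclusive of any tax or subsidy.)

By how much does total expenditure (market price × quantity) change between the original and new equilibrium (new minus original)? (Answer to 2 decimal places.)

Solve the original market: 36 - 6p = 4p - 14, hence p = 5 and q = 6.
Since sellers receive the price plus the subsidy, the effective supply curve becomes qs = 4p - 6.
Clearing the new market: 36 - 6p = 4p - 6, so p = 4.2 and q = 10.8.
Expenditure moves from 5×6 = 30 to 4.2×10.8 = 45.36; change = +15.36.

+15.36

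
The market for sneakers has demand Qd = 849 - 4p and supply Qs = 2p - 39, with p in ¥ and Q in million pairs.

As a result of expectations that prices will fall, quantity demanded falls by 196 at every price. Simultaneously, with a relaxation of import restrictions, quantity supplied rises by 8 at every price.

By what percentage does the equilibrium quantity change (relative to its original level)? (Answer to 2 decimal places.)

-23.35

Original equilibrium: 849 - 4p = 2p - 39 gives 888 = 6p, so p = 148 and Q = 257.
After the shift, demand is Qd = 653 - 4p and supply is Qs = 2p - 31.
Clearing the new market: 653 - 4p = 2p - 31, so p = 114 and Q = 197.
%ΔQ = (197 − 257) / 257 × 100 = -23.35%.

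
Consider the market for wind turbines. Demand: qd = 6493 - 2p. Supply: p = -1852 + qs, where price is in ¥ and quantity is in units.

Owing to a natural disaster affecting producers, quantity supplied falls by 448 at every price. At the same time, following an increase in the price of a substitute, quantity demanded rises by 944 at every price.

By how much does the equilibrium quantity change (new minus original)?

Initially, 6493 - 2p = p + 1852, so 4641 = 3p and p = 1547, q = 3399.
After the shift, demand is qd = 7437 - 2p and supply is qs = p + 1404.
Setting them equal: 7437 - 2p = p + 1404 → 6033 = 3p, so p = 2011 and q = 3415.
Δq = 3415 − 3399 = +16.

+16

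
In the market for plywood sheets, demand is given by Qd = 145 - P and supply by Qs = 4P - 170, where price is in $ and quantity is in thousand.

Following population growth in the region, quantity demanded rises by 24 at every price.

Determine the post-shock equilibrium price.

67.8

Original equilibrium: 145 - P = 4P - 170 gives 315 = 5P, so P = 63 and Q = 82.
After the shift, demand is Qd = 169 - P and supply is Qs = 4P - 170.
Setting them equal: 169 - P = 4P - 170 → 339 = 5P, so P = 67.8 and Q = 101.2.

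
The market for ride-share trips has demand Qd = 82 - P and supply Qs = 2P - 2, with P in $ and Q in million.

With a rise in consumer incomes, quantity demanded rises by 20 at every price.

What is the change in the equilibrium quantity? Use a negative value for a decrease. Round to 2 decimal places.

Before the shock: 82 - P = 2P - 2 ⇒ 84 = 3P ⇒ P = 28, Q = 54.
With the change applied: demand Qd = 102 - P, supply Qs = 2P - 2.
New equilibrium: 102 - P = 2P - 2 ⇒ 104 = 3P ⇒ P = 104/3 ≈ 34.6667, Q = 202/3 ≈ 67.3333.
ΔQ = 67.3333 − 54 = +13.33.

+13.33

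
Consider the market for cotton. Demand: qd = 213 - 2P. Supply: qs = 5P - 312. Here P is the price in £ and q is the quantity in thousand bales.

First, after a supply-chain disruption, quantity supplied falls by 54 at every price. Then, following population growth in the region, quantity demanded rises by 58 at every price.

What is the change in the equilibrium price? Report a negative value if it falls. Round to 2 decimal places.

+16.00

Initially, 213 - 2P = 5P - 312, so 525 = 7P and P = 75, q = 63.
The new curves are qd = 271 - 2P (demand) and qs = 5P - 366 (supply).
New equilibrium: 271 - 2P = 5P - 366 ⇒ 637 = 7P ⇒ P = 91, q = 89.
ΔP = 91 − 75 = +16.00.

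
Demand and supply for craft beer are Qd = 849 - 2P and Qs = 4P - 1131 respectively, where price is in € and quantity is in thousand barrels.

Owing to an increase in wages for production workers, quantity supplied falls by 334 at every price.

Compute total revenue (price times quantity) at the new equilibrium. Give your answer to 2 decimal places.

29953.44

Solve the original market: 849 - 2P = 4P - 1131, hence P = 330 and Q = 189.
The shock moves the curves to Qd = 849 - 2P and Qs = 4P - 1465.
Equate the new curves: 849 - 2P = 4P - 1465, giving 2314 = 6P, P = 1157/3 ≈ 385.6667, Q = 233/3 ≈ 77.6667.
New expenditure = 385.6667 × 77.6667 = 29953.44.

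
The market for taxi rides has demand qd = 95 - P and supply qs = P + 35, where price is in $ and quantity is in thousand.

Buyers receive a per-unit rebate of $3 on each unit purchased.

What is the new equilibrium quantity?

66.5

Original equilibrium: 95 - P = P + 35 gives 60 = 2P, so P = 30 and q = 65.
Since buyers' out-of-pocket price is the market price minus the rebate, the effective demand curve becomes qd = 98 - P.
Equate the new curves: 98 - P = P + 35, giving 63 = 2P, P = 31.5, q = 66.5.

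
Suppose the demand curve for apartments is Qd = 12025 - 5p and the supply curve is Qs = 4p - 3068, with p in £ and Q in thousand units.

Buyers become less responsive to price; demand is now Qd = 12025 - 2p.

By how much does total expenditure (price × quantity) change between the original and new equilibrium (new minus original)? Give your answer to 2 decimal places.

Initially, 12025 - 5p = 4p - 3068, so 15093 = 9p and p = 1677, Q = 3640.
After the shift, demand is Qd = 12025 - 2p and supply is Qs = 4p - 3068.
Setting them equal: 12025 - 2p = 4p - 3068 → 15093 = 6p, so p = 2515.5 and Q = 6994.
Expenditure moves from 1677×3640 = 6104280 to 2515.5×6994 = 17593407; change = +11489127.00.

+11489127.00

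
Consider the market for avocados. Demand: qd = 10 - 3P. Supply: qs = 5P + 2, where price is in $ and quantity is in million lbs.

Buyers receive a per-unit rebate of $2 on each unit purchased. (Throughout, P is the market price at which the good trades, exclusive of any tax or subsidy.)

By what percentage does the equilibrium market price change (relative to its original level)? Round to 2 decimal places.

Before the shock: 10 - 3P = 5P + 2 ⇒ 8 = 8P ⇒ P = 1, q = 7.
Since buyers' out-of-pocket price is the market price minus the rebate, the effective demand curve becomes qd = 16 - 3P.
Clearing the new market: 16 - 3P = 5P + 2, so P = 1.75 and q = 10.75.
%ΔP = (1.75 − 1) / 1 × 100 = +75.00%.

+75.00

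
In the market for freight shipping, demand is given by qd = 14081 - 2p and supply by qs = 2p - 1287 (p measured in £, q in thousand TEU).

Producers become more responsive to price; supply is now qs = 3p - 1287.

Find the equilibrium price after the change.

Initially, 14081 - 2p = 2p - 1287, so 15368 = 4p and p = 3842, q = 6397.
After the shift, demand is qd = 14081 - 2p and supply is qs = 3p - 1287.
Setting them equal: 14081 - 2p = 3p - 1287 → 15368 = 5p, so p = 3073.6 and q = 7933.8.

3073.6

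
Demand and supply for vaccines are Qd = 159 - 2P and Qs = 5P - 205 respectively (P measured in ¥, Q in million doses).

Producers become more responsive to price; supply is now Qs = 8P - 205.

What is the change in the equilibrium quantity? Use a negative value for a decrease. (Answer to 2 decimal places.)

+31.20

Before the shock: 159 - 2P = 5P - 205 ⇒ 364 = 7P ⇒ P = 52, Q = 55.
The new curves are Qd = 159 - 2P (demand) and Qs = 8P - 205 (supply).
Setting them equal: 159 - 2P = 8P - 205 → 364 = 10P, so P = 36.4 and Q = 86.2.
ΔQ = 86.2 − 55 = +31.20.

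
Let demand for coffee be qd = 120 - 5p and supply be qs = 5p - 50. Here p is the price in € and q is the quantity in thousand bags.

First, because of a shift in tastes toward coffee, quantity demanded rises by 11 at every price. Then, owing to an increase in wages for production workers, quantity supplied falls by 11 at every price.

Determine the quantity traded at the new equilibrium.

Before the shock: 120 - 5p = 5p - 50 ⇒ 170 = 10p ⇒ p = 17, q = 35.
The shock moves the curves to qd = 131 - 5p and qs = 5p - 61.
New equilibrium: 131 - 5p = 5p - 61 ⇒ 192 = 10p ⇒ p = 19.2, q = 35.

35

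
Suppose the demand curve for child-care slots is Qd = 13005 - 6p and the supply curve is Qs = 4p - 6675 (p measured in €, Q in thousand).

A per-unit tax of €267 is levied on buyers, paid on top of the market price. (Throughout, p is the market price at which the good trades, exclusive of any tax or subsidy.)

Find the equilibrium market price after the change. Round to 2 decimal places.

1807.80

Solve the original market: 13005 - 6p = 4p - 6675, hence p = 1968 and Q = 1197.
Since buyers pay the price plus the tax, the effective demand curve becomes Qd = 11403 - 6p.
Equate the new curves: 11403 - 6p = 4p - 6675, giving 18078 = 10p, p = 1807.8, Q = 556.2.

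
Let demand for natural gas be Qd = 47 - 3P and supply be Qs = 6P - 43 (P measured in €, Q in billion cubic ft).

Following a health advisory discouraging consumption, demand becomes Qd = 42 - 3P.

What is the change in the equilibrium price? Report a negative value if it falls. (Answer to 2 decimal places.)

-0.56

Original equilibrium: 47 - 3P = 6P - 43 gives 90 = 9P, so P = 10 and Q = 17.
The shock moves the curves to Qd = 42 - 3P and Qs = 6P - 43.
Equate the new curves: 42 - 3P = 6P - 43, giving 85 = 9P, P = 85/9 ≈ 9.4444, Q = 41/3 ≈ 13.6667.
ΔP = 9.4444 − 10 = -0.56.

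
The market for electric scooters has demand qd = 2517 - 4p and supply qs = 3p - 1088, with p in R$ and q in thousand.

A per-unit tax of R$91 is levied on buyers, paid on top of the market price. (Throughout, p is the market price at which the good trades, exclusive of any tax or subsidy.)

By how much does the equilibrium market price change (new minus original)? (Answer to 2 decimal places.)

-52.00

Original equilibrium: 2517 - 4p = 3p - 1088 gives 3605 = 7p, so p = 515 and q = 457.
Since buyers pay the price plus the tax, the effective demand curve becomes qd = 2153 - 4p.
Setting them equal: 2153 - 4p = 3p - 1088 → 3241 = 7p, so p = 463 and q = 301.
Δp = 463 − 515 = -52.00.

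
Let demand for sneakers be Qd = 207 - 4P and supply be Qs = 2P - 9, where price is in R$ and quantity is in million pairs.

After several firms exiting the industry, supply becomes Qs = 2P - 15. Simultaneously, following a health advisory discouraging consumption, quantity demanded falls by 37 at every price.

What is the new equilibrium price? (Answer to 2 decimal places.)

30.83

Original equilibrium: 207 - 4P = 2P - 9 gives 216 = 6P, so P = 36 and Q = 63.
After the shift, demand is Qd = 170 - 4P and supply is Qs = 2P - 15.
Equate the new curves: 170 - 4P = 2P - 15, giving 185 = 6P, P = 185/6 ≈ 30.8333, Q = 140/3 ≈ 46.6667.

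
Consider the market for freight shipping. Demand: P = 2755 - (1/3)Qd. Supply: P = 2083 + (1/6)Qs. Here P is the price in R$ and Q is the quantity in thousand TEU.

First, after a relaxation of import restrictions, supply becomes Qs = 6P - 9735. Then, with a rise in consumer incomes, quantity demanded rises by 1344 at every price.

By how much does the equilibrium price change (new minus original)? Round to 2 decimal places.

-157.67

Before the shock: 8265 - 3P = 6P - 12498 ⇒ 20763 = 9P ⇒ P = 2307, Q = 1344.
The new curves are Qd = 9609 - 3P (demand) and Qs = 6P - 9735 (supply).
Setting them equal: 9609 - 3P = 6P - 9735 → 19344 = 9P, so P = 6448/3 ≈ 2149.3333 and Q = 3161.
ΔP = 2149.3333 − 2307 = -157.67.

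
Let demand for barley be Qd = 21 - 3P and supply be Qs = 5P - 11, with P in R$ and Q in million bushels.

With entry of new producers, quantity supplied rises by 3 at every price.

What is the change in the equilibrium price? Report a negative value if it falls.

-0.375

Original equilibrium: 21 - 3P = 5P - 11 gives 32 = 8P, so P = 4 and Q = 9.
With the change applied: demand Qd = 21 - 3P, supply Qs = 5P - 8.
New equilibrium: 21 - 3P = 5P - 8 ⇒ 29 = 8P ⇒ P = 3.625, Q = 10.125.
ΔP = 3.625 − 4 = -0.375.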